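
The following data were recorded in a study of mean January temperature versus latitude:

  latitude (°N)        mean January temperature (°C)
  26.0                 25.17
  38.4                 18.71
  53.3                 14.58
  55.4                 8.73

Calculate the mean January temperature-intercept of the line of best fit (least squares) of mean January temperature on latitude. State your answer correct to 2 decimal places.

n = 4, Σx = 173.1, Σy = 67.19, Σxy = 2633.64, Σx² = 8060.61
Sxx = Σx² − (Σx)²/n = 8060.61 − 7490.9025 = 569.7075
Sxy = Σxy − (Σx)(Σy)/n = 2633.64 − 2907.64725 = -274.00725
b = Sxy/Sxx = -274.00725/569.7075 = -0.480961
a = ȳ − b·x̄ = 16.7975 − (-0.480961)·43.275 = 37.611100

37.61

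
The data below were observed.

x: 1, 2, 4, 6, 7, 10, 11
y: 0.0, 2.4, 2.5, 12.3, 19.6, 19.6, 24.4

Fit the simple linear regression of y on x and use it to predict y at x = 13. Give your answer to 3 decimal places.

n = 7, Σx = 41, Σy = 80.8, Σxy = 690.2, Σx² = 327
Sxx = Σx² − (Σx)²/n = 327 − 240.142857 = 86.857143
Sxy = Σxy − (Σx)(Σy)/n = 690.2 − 473.257143 = 216.942857
b = Sxy/Sxx = 216.942857/86.857143 = 2.497697
a = ȳ − b·x̄ = 11.542857 − 2.497697·5.857143 = -3.086513
ŷ(13) = a + b·13 = -3.086513 + 2.497697·13 = 29.383553

29.384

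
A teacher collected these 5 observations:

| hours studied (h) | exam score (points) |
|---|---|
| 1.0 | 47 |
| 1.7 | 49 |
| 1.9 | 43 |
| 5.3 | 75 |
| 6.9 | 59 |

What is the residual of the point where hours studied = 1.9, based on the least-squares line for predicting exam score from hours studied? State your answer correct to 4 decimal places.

n = 5, Σx = 16.8, Σy = 273, Σxy = 1016.6, Σx² = 83.2
Sxx = Σx² − (Σx)²/n = 83.2 − 56.448 = 26.752
Sxy = Σxy − (Σx)(Σy)/n = 1016.6 − 917.28 = 99.32
b = Sxy/Sxx = 99.32/26.752 = 3.712620
a = ȳ − b·x̄ = 54.6 − 3.712620·3.36 = 42.125598
ŷ(1.9) = 42.125598 + 3.712620·1.9 = 49.179575
residual = y − ŷ = 43 − 49.179575 = -6.179575

-6.1796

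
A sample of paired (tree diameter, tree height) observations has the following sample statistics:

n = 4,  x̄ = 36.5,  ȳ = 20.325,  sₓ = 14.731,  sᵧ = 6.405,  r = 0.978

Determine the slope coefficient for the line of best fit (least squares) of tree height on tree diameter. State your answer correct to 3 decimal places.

0.425

b = r · sᵧ/sₓ = 0.978 · 6.405/14.731 = 0.425232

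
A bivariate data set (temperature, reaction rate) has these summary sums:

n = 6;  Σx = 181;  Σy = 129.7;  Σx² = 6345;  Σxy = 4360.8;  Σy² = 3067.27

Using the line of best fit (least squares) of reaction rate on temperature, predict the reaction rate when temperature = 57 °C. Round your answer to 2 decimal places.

35.21

Sxx = Σx² − (Σx)²/n = 6345 − 5460.166667 = 884.833333
Sxy = Σxy − (Σx)(Σy)/n = 4360.8 − 3912.616667 = 448.183333
b = Sxy/Sxx = 448.183333/884.833333 = 0.506517
a = ȳ − b·x̄ = 21.616667 − 0.506517·30.166667 = 6.336730
ŷ(57) = a + b·57 = 6.336730 + 0.506517·57 = 35.208212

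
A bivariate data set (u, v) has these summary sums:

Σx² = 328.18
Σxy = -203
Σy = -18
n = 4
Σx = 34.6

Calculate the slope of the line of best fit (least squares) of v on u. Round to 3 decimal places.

-1.637

Sxx = Σx² − (Σx)²/n = 328.18 − 299.29 = 28.89
Sxy = Σxy − (Σx)(Σy)/n = -203 − (-155.7) = -47.3
b = Sxy/Sxx = -47.3/28.89 = -1.637245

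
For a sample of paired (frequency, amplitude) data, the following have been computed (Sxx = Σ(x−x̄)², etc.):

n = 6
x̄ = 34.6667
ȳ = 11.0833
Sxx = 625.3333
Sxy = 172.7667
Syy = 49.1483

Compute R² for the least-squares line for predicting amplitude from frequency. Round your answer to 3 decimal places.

0.971

R² = Sxy²/(Sxx·Syy) = (172.7667)²/(625.3333·49.1483) = 0.971181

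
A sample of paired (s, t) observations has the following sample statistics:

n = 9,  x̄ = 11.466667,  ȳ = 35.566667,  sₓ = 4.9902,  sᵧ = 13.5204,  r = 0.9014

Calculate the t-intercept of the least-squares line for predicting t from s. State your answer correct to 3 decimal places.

7.562

b = r · sᵧ/sₓ = 0.9014 · 13.5204/4.9902 = 2.442245
a = ȳ − b·x̄ = 35.566667 − 2.442245·11.466667 = 7.562262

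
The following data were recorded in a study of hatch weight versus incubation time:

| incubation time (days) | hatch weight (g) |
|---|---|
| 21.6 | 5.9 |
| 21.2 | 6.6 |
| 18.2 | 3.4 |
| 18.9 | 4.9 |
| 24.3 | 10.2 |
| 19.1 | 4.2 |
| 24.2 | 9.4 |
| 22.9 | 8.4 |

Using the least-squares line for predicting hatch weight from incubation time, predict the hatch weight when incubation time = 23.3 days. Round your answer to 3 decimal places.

n = 8, Σx = 170.4, Σy = 53, Σxy = 1169.77, Σx² = 3669.8
Sxx = Σx² − (Σx)²/n = 3669.8 − 3629.52 = 40.28
Sxy = Σxy − (Σx)(Σy)/n = 1169.77 − 1128.9 = 40.87
b = Sxy/Sxx = 40.87/40.28 = 1.014647
a = ȳ − b·x̄ = 6.625 − 1.014647·21.3 = -14.986991
ŷ(23.3) = a + b·23.3 = -14.986991 + 1.014647·23.3 = 8.654295

8.654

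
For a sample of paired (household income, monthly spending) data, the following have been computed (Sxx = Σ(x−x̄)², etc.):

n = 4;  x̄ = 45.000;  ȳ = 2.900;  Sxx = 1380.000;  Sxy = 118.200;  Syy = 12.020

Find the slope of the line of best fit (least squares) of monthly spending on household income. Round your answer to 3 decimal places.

b = Sxy/Sxx = 118.2/1380 = 0.085652

0.086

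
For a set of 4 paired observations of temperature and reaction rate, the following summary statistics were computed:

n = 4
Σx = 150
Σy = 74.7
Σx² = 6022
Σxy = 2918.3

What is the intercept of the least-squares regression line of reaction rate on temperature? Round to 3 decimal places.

Sxx = Σx² − (Σx)²/n = 6022 − 5625 = 397
Sxy = Σxy − (Σx)(Σy)/n = 2918.3 − 2801.25 = 117.05
b = Sxy/Sxx = 117.05/397 = 0.294836
a = ȳ − b·x̄ = 18.675 − 0.294836·37.5 = 7.618640

7.619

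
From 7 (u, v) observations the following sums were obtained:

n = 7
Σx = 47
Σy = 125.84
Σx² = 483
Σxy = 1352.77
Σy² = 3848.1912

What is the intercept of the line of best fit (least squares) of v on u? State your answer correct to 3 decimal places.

Sxx = Σx² − (Σx)²/n = 483 − 315.571429 = 167.428571
Sxy = Σxy − (Σx)(Σy)/n = 1352.77 − 844.925714 = 507.844286
b = Sxy/Sxx = 507.844286/167.428571 = 3.033200
a = ȳ − b·x̄ = 17.977143 − 3.033200·6.714286 = -2.388626

-2.389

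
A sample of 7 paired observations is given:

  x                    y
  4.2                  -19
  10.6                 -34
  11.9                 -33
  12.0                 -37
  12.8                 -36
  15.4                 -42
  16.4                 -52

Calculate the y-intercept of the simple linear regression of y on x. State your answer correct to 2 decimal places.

-7.55

n = 7, Σx = 83.3, Σy = -253, Σxy = -3237.3, Σx² = 1085.57
Sxx = Σx² − (Σx)²/n = 1085.57 − 991.27 = 94.3
Sxy = Σxy − (Σx)(Σy)/n = -3237.3 − (-3010.7) = -226.6
b = Sxy/Sxx = -226.6/94.3 = -2.402969
a = ȳ − b·x̄ = -36.142857 − (-2.402969)·11.9 = -7.547523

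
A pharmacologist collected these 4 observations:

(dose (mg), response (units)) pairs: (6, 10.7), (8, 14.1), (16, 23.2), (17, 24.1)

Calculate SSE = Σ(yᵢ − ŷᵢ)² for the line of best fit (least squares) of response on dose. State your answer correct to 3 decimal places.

0.564

n = 4, Σx = 47, Σy = 72.1, Σxy = 957.9, Σx² = 645, Σy² = 1432.35
Sxx = Σx² − (Σx)²/n = 645 − 552.25 = 92.75
Sxy = Σxy − (Σx)(Σy)/n = 957.9 − 847.175 = 110.725
Syy = Σy² − (Σy)²/n = 1432.35 − 1299.6025 = 132.7475
b = Sxy/Sxx = 110.725/92.75 = 1.193801
SSE = Syy − b·Sxy = 132.7475 − 1.193801·110.725 = 0.563935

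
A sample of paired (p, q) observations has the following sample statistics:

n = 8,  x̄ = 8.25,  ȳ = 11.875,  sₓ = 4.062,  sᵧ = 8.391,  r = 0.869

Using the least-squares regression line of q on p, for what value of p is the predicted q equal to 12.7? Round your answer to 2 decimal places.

b = r · sᵧ/sₓ = 0.869 · 8.391/4.062 = 1.795120
a = ȳ − b·x̄ = 11.875 − 1.795120·8.25 = -2.934743
Set a + b·x = 12.7: x = (12.7 − (-2.934743)) / 1.795120 = 8.709579

8.71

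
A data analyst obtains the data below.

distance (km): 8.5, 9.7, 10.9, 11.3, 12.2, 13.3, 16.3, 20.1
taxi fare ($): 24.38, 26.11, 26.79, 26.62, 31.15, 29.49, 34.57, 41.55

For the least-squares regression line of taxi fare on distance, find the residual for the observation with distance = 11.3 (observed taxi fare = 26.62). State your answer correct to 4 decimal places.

-1.2817

n = 8, Σx = 102.3, Σy = 240.66, Σxy = 3224.207, Σx² = 1408.27
Sxx = Σx² − (Σx)²/n = 1408.27 − 1308.16125 = 100.10875
Sxy = Σxy − (Σx)(Σy)/n = 3224.207 − 3077.43975 = 146.76725
b = Sxy/Sxx = 146.76725/100.10875 = 1.466078
a = ȳ − b·x̄ = 30.0825 − 1.466078·12.7875 = 11.335026
ŷ(11.3) = 11.335026 + 1.466078·11.3 = 27.901709
residual = y − ŷ = 26.62 − 27.901709 = -1.281709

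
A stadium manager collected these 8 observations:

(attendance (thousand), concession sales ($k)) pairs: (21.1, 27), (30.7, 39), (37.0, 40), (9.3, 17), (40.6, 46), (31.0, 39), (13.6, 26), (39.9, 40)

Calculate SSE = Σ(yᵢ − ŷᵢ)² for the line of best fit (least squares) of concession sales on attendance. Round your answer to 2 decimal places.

n = 8, Σx = 223.2, Σy = 274, Σxy = 8431.3, Σx² = 7229.52, Σy² = 10052
Sxx = Σx² − (Σx)²/n = 7229.52 − 6227.28 = 1002.24
Sxy = Σxy − (Σx)(Σy)/n = 8431.3 − 7644.6 = 786.7
Syy = Σy² − (Σy)²/n = 10052 − 9384.5 = 667.5
b = Sxy/Sxx = 786.7/1002.24 = 0.784942
SSE = Syy − b·Sxy = 667.5 − 0.784942·786.7 = 49.986341

49.99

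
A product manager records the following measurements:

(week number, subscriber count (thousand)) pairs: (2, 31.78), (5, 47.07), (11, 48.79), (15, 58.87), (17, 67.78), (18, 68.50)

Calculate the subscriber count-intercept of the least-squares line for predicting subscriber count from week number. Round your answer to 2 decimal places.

n = 6, Σx = 68, Σy = 322.79, Σxy = 4103.91, Σx² = 988
Sxx = Σx² − (Σx)²/n = 988 − 770.666667 = 217.333333
Sxy = Σxy − (Σx)(Σy)/n = 4103.91 − 3658.286667 = 445.623333
b = Sxy/Sxx = 445.623333/217.333333 = 2.050414
a = ȳ − b·x̄ = 53.798333 − 2.050414·11.333333 = 30.560307

30.56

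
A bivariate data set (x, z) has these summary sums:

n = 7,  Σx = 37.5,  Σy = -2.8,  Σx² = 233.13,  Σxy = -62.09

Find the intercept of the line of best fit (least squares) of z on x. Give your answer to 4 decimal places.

7.4254

Sxx = Σx² − (Σx)²/n = 233.13 − 200.892857 = 32.237143
Sxy = Σxy − (Σx)(Σy)/n = -62.09 − (-15) = -47.09
b = Sxy/Sxx = -47.09/32.237143 = -1.460737
a = ȳ − b·x̄ = -0.4 − (-1.460737)·5.357143 = 7.425379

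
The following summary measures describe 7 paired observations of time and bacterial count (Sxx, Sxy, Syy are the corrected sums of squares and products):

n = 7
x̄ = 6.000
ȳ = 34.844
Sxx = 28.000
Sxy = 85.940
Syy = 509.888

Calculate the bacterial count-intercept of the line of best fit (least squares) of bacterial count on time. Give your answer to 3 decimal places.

16.428

b = Sxy/Sxx = 85.94/28 = 3.069286
a = ȳ − b·x̄ = 34.844 − 3.069286·6 = 16.428286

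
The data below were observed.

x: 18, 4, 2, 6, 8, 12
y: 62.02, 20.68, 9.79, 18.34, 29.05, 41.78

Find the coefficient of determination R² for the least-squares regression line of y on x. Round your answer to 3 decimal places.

0.978

n = 6, Σx = 50, Σy = 181.66, Σxy = 2062.46, Σx² = 588, Σy² = 7295.8134
Sxx = Σx² − (Σx)²/n = 588 − 416.666667 = 171.333333
Sxy = Σxy − (Σx)(Σy)/n = 2062.46 − 1513.833333 = 548.626667
Syy = Σy² − (Σy)²/n = 7295.8134 − 5500.059267 = 1795.754133
R² = Sxy²/(Sxx·Syy) = (548.626667)²/(171.333333·1795.754133) = 0.978284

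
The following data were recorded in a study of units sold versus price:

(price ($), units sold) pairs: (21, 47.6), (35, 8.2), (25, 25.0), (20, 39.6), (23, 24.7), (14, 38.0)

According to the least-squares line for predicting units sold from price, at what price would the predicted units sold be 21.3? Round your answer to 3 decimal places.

n = 6, Σx = 138, Σy = 183.1, Σxy = 3803.7, Σx² = 3416
Sxx = Σx² − (Σx)²/n = 3416 − 3174 = 242
Sxy = Σxy − (Σx)(Σy)/n = 3803.7 − 4211.3 = -407.6
b = Sxy/Sxx = -407.6/242 = -1.684298
a = ȳ − b·x̄ = 30.516667 − (-1.684298)·23 = 69.255510
Set a + b·x = 21.3: x = (21.3 − 69.255510) / (-1.684298) = 28.472113

28.472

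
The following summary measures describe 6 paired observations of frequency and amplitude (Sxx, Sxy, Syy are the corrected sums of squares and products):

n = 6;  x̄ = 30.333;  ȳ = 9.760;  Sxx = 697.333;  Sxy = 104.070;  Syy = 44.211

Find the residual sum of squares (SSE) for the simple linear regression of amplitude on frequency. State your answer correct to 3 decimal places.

28.680

b = Sxy/Sxx = 104.07/697.333 = 0.149240
SSE = Syy − b·Sxy = 44.211 − 0.149240·104.07 = 28.679590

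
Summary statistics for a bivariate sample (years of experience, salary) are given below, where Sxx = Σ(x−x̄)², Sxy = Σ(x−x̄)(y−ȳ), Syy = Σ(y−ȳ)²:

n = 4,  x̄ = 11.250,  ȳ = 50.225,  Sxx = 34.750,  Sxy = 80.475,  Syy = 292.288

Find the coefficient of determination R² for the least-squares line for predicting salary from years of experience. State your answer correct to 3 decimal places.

0.638

R² = Sxy²/(Sxx·Syy) = (80.475)²/(34.75·292.288) = 0.637612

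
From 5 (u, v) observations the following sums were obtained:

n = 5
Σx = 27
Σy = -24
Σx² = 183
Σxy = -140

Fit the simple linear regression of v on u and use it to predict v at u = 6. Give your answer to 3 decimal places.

Sxx = Σx² − (Σx)²/n = 183 − 145.8 = 37.2
Sxy = Σxy − (Σx)(Σy)/n = -140 − (-129.6) = -10.4
b = Sxy/Sxx = -10.4/37.2 = -0.279570
a = ȳ − b·x̄ = -4.8 − (-0.279570)·5.4 = -3.290323
ŷ(6) = a + b·6 = -3.290323 + (-0.279570)·6 = -4.967742

-4.968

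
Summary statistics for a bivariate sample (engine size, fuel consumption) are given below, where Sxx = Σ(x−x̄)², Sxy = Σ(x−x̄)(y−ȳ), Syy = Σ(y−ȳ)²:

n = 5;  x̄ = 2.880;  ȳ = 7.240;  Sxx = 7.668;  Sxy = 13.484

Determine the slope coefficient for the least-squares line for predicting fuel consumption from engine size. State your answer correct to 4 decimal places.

1.7585

b = Sxy/Sxx = 13.484/7.668 = 1.758477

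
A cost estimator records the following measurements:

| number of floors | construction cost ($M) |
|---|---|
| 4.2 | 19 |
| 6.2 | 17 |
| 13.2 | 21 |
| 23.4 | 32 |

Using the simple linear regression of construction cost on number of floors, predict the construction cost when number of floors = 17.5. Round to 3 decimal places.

26.466

n = 4, Σx = 47, Σy = 89, Σxy = 1211.2, Σx² = 777.88
Sxx = Σx² − (Σx)²/n = 777.88 − 552.25 = 225.63
Sxy = Σxy − (Σx)(Σy)/n = 1211.2 − 1045.75 = 165.45
b = Sxy/Sxx = 165.45/225.63 = 0.733280
a = ȳ − b·x̄ = 22.25 − 0.733280·11.75 = 13.633958
ŷ(17.5) = a + b·17.5 = 13.633958 + 0.733280·17.5 = 26.466361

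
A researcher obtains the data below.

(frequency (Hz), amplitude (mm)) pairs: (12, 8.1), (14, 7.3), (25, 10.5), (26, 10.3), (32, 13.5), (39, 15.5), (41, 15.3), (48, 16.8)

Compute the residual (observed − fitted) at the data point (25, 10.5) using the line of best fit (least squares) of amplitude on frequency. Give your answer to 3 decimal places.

n = 8, Σx = 237, Σy = 97.3, Σxy = 3199.9, Σx² = 8171
Sxx = Σx² − (Σx)²/n = 8171 − 7021.125 = 1149.875
Sxy = Σxy − (Σx)(Σy)/n = 3199.9 − 2882.5125 = 317.3875
b = Sxy/Sxx = 317.3875/1149.875 = 0.276019
a = ȳ − b·x̄ = 12.1625 − 0.276019·29.625 = 3.985433
ŷ(25) = 3.985433 + 0.276019·25 = 10.885912
residual = y − ŷ = 10.5 − 10.885912 = -0.385912

-0.386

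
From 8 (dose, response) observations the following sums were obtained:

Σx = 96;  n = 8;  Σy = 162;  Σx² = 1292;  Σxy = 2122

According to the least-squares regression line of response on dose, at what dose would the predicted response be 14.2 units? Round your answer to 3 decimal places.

7.242

Sxx = Σx² − (Σx)²/n = 1292 − 1152 = 140
Sxy = Σxy − (Σx)(Σy)/n = 2122 − 1944 = 178
b = Sxy/Sxx = 178/140 = 1.271429
a = ȳ − b·x̄ = 20.25 − 1.271429·12 = 4.992857
Set a + b·x = 14.2: x = (14.2 − 4.992857) / 1.271429 = 7.241573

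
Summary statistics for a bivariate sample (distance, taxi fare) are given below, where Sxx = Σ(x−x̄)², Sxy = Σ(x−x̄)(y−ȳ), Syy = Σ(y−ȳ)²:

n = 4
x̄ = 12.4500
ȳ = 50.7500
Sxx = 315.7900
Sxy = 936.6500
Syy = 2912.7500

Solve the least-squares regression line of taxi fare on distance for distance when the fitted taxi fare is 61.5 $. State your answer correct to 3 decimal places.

16.074

b = Sxy/Sxx = 936.65/315.79 = 2.966053
a = ȳ − b·x̄ = 50.75 − 2.966053·12.45 = 13.822635
Set a + b·x = 61.5: x = (61.5 − 13.822635) / 2.966053 = 16.074345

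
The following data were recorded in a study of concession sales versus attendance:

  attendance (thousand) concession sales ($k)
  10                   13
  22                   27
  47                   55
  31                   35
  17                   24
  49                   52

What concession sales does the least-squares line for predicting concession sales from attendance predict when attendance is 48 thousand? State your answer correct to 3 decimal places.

53.379

n = 6, Σx = 176, Σy = 206, Σxy = 7350, Σx² = 6444
Sxx = Σx² − (Σx)²/n = 6444 − 5162.666667 = 1281.333333
Sxy = Σxy − (Σx)(Σy)/n = 7350 − 6042.666667 = 1307.333333
b = Sxy/Sxx = 1307.333333/1281.333333 = 1.020291
a = ȳ − b·x̄ = 34.333333 − 1.020291·29.333333 = 4.404787
ŷ(48) = a + b·48 = 4.404787 + 1.020291·48 = 53.378772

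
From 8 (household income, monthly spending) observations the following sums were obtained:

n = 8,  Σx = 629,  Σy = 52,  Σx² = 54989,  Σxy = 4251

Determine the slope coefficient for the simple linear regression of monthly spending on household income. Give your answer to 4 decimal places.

Sxx = Σx² − (Σx)²/n = 54989 − 49455.125 = 5533.875
Sxy = Σxy − (Σx)(Σy)/n = 4251 − 4088.5 = 162.5
b = Sxy/Sxx = 162.5/5533.875 = 0.029365

0.0294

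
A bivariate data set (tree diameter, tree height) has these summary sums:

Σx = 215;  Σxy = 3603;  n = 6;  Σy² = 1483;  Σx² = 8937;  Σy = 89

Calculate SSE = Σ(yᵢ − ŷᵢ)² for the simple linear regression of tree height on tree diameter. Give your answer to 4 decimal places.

Sxx = Σx² − (Σx)²/n = 8937 − 7704.166667 = 1232.833333
Sxy = Σxy − (Σx)(Σy)/n = 3603 − 3189.166667 = 413.833333
Syy = Σy² − (Σy)²/n = 1483 − 1320.166667 = 162.833333
b = Sxy/Sxx = 413.833333/1232.833333 = 0.335677
SSE = Syy − b·Sxy = 162.833333 − 0.335677·413.833333 = 23.919156

23.9192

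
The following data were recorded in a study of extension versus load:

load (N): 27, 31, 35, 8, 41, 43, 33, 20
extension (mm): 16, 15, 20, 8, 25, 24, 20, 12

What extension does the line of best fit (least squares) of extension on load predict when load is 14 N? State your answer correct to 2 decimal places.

9.72

n = 8, Σx = 238, Σy = 140, Σxy = 4618, Σx² = 7998
Sxx = Σx² − (Σx)²/n = 7998 − 7080.5 = 917.5
Sxy = Σxy − (Σx)(Σy)/n = 4618 − 4165 = 453
b = Sxy/Sxx = 453/917.5 = 0.493733
a = ȳ − b·x̄ = 17.5 − 0.493733·29.75 = 2.811444
ŷ(14) = a + b·14 = 2.811444 + 0.493733·14 = 9.723706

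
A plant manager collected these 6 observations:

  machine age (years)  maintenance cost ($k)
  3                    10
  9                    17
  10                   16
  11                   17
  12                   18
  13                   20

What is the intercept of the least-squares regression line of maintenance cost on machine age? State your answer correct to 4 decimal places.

n = 6, Σx = 58, Σy = 98, Σxy = 1006, Σx² = 624
Sxx = Σx² − (Σx)²/n = 624 − 560.666667 = 63.333333
Sxy = Σxy − (Σx)(Σy)/n = 1006 − 947.333333 = 58.666667
b = Sxy/Sxx = 58.666667/63.333333 = 0.926316
a = ȳ − b·x̄ = 16.333333 − 0.926316·9.666667 = 7.378947

7.3789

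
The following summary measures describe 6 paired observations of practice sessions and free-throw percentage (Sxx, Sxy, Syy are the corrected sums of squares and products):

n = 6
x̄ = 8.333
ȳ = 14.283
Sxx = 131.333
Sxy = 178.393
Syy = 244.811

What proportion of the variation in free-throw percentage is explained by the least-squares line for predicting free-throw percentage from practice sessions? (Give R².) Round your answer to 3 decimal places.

R² = Sxy²/(Sxx·Syy) = (178.393)²/(131.333·244.811) = 0.989808

0.990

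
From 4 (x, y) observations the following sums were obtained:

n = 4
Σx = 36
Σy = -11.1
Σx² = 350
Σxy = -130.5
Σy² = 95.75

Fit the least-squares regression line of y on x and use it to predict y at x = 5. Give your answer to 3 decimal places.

Sxx = Σx² − (Σx)²/n = 350 − 324 = 26
Sxy = Σxy − (Σx)(Σy)/n = -130.5 − (-99.9) = -30.6
b = Sxy/Sxx = -30.6/26 = -1.176923
a = ȳ − b·x̄ = -2.775 − (-1.176923)·9 = 7.817308
ŷ(5) = a + b·5 = 7.817308 + (-1.176923)·5 = 1.932692

1.933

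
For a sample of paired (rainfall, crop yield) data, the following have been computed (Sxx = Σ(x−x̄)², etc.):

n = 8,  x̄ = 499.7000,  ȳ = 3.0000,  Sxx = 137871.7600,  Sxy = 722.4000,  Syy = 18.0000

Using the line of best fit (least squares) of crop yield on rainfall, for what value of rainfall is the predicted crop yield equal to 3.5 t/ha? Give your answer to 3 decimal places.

595.126

b = Sxy/Sxx = 722.4/137871.76 = 0.005240
a = ȳ − b·x̄ = 3 − 0.005240·499.7 = 0.381746
Set a + b·x = 3.5: x = (3.5 − 0.381746) / 0.005240 = 595.126190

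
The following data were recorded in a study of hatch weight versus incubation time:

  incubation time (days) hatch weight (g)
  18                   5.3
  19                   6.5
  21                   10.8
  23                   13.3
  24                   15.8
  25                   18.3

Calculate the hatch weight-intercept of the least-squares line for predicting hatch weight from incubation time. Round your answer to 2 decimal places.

n = 6, Σx = 130, Σy = 70, Σxy = 1588.3, Σx² = 2856
Sxx = Σx² − (Σx)²/n = 2856 − 2816.666667 = 39.333333
Sxy = Σxy − (Σx)(Σy)/n = 1588.3 − 1516.666667 = 71.633333
b = Sxy/Sxx = 71.633333/39.333333 = 1.821186
a = ȳ − b·x̄ = 11.666667 − 1.821186·21.666667 = -27.792373

-27.79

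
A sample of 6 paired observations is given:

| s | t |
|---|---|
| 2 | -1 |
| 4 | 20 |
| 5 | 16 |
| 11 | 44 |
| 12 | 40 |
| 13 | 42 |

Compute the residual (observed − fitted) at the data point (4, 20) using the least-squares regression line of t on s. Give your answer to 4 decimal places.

7.2376

n = 6, Σx = 47, Σy = 161, Σxy = 1668, Σx² = 479
Sxx = Σx² − (Σx)²/n = 479 − 368.166667 = 110.833333
Sxy = Σxy − (Σx)(Σy)/n = 1668 − 1261.166667 = 406.833333
b = Sxy/Sxx = 406.833333/110.833333 = 3.670677
a = ȳ − b·x̄ = 26.833333 − 3.670677·7.833333 = -1.920301
ŷ(4) = -1.920301 + 3.670677·4 = 12.762406
residual = y − ŷ = 20 − 12.762406 = 7.237594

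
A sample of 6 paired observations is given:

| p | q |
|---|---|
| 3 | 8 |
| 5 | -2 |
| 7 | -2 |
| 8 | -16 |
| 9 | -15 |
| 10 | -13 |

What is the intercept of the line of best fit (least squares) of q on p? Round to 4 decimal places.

16.5980

n = 6, Σx = 42, Σy = -40, Σxy = -393, Σx² = 328
Sxx = Σx² − (Σx)²/n = 328 − 294 = 34
Sxy = Σxy − (Σx)(Σy)/n = -393 − (-280) = -113
b = Sxy/Sxx = -113/34 = -3.323529
a = ȳ − b·x̄ = -6.666667 − (-3.323529)·7 = 16.598039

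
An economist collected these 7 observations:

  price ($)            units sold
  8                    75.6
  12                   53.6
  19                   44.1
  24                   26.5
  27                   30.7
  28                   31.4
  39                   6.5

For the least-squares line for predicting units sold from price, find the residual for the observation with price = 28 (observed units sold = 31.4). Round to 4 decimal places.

4.3770

n = 7, Σx = 157, Σy = 268.4, Σxy = 4683.5, Σx² = 4179
Sxx = Σx² − (Σx)²/n = 4179 − 3521.285714 = 657.714286
Sxy = Σxy − (Σx)(Σy)/n = 4683.5 − 6019.828571 = -1336.328571
b = Sxy/Sxx = -1336.328571/657.714286 = -2.031777
a = ȳ − b·x̄ = 38.342857 − (-2.031777)·22.428571 = 83.912706
ŷ(28) = 83.912706 + (-2.031777)·28 = 27.022958
residual = y − ŷ = 31.4 − 27.022958 = 4.377042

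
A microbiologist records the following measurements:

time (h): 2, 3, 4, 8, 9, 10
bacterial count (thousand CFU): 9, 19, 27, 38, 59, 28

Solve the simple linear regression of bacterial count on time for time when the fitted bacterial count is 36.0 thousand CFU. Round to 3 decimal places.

7.596

n = 6, Σx = 36, Σy = 180, Σxy = 1298, Σx² = 274
Sxx = Σx² − (Σx)²/n = 274 − 216 = 58
Sxy = Σxy − (Σx)(Σy)/n = 1298 − 1080 = 218
b = Sxy/Sxx = 218/58 = 3.758621
a = ȳ − b·x̄ = 30 − 3.758621·6 = 7.448276
Set a + b·x = 36.0: x = (36.0 − 7.448276) / 3.758621 = 7.596330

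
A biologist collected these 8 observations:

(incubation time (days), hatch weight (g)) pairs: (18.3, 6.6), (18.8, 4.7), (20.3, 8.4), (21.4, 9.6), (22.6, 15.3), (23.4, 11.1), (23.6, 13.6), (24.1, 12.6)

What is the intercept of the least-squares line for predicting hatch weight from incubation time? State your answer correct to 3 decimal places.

-20.170

n = 8, Σx = 172.5, Σy = 81.9, Σxy = 1815.24, Σx² = 3754.47
Sxx = Σx² − (Σx)²/n = 3754.47 − 3719.53125 = 34.93875
Sxy = Σxy − (Σx)(Σy)/n = 1815.24 − 1765.96875 = 49.27125
b = Sxy/Sxx = 49.27125/34.93875 = 1.410218
a = ȳ − b·x̄ = 10.2375 − 1.410218·21.5625 = -20.170323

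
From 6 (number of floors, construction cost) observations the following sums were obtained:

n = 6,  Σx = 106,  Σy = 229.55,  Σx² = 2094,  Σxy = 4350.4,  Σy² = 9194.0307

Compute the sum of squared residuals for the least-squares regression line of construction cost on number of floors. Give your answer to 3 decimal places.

Sxx = Σx² − (Σx)²/n = 2094 − 1872.666667 = 221.333333
Sxy = Σxy − (Σx)(Σy)/n = 4350.4 − 4055.383333 = 295.016667
Syy = Σy² − (Σy)²/n = 9194.0307 − 8782.200417 = 411.830283
b = Sxy/Sxx = 295.016667/221.333333 = 1.332907
SSE = Syy − b·Sxy = 411.830283 − 1.332907·295.016667 = 18.600613

18.601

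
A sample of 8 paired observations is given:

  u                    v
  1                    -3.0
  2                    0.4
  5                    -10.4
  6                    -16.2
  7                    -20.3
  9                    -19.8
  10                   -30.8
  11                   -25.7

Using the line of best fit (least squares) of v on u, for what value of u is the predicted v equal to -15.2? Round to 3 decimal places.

6.190

n = 8, Σx = 51, Σy = -125.8, Σxy = -1062.4, Σx² = 417
Sxx = Σx² − (Σx)²/n = 417 − 325.125 = 91.875
Sxy = Σxy − (Σx)(Σy)/n = -1062.4 − (-801.975) = -260.425
b = Sxy/Sxx = -260.425/91.875 = -2.834558
a = ȳ − b·x̄ = -15.725 − (-2.834558)·6.375 = 2.345306
Set a + b·x = -15.2: x = (-15.2 − 2.345306) / (-2.834558) = 6.189786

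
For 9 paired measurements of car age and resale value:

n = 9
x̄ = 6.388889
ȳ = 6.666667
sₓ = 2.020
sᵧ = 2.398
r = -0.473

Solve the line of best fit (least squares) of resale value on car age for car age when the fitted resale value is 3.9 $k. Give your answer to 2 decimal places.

11.32

b = r · sᵧ/sₓ = -0.473 · 2.398/2.02 = -0.561512
a = ȳ − b·x̄ = 6.666667 − (-0.561512)·6.388889 = 10.254104
Set a + b·x = 3.9: x = (3.9 − 10.254104) / (-0.561512) = 11.316063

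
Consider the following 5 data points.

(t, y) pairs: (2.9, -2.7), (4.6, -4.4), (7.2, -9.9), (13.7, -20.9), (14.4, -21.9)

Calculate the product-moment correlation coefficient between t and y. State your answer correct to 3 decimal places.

n = 5, Σx = 42.8, Σy = -59.8, Σxy = -701.04, Σx² = 476.46, Σy² = 1041.08
Sxx = Σx² − (Σx)²/n = 476.46 − 366.368 = 110.092
Sxy = Σxy − (Σx)(Σy)/n = -701.04 − (-511.888) = -189.152
Syy = Σy² − (Σy)²/n = 1041.08 − 715.208 = 325.872
r = Sxy/√(Sxx·Syy) = -189.152/√(35875.900224) = -189.152/189.409346 = -0.998641

-0.999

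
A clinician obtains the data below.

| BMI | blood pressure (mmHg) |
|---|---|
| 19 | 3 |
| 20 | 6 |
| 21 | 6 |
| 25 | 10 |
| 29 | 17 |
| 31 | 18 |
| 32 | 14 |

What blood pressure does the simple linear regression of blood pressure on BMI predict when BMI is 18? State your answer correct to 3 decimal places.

3.145

n = 7, Σx = 177, Σy = 74, Σxy = 2052, Σx² = 4653
Sxx = Σx² − (Σx)²/n = 4653 − 4475.571429 = 177.428571
Sxy = Σxy − (Σx)(Σy)/n = 2052 − 1871.142857 = 180.857143
b = Sxy/Sxx = 180.857143/177.428571 = 1.019324
a = ȳ − b·x̄ = 10.571429 − 1.019324·25.285714 = -15.202899
ŷ(18) = a + b·18 = -15.202899 + 1.019324·18 = 3.144928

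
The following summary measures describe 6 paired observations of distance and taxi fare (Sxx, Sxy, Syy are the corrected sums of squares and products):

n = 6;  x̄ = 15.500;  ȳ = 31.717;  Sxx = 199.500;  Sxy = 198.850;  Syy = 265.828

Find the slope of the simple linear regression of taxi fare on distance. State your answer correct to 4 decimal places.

b = Sxy/Sxx = 198.85/199.5 = 0.996742

0.9967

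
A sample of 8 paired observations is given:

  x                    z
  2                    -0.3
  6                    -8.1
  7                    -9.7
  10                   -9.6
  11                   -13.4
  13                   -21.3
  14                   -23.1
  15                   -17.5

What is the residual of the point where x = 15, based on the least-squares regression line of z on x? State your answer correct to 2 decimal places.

n = 8, Σx = 78, Σy = -103, Σxy = -1223.3, Σx² = 900
Sxx = Σx² − (Σx)²/n = 900 − 760.5 = 139.5
Sxy = Σxy − (Σx)(Σy)/n = -1223.3 − (-1004.25) = -219.05
b = Sxy/Sxx = -219.05/139.5 = -1.570251
a = ȳ − b·x̄ = -12.875 − (-1.570251)·9.75 = 2.434946
ŷ(15) = 2.434946 + (-1.570251)·15 = -21.118817
residual = y − ŷ = -17.5 − (-21.118817) = 3.618817

3.62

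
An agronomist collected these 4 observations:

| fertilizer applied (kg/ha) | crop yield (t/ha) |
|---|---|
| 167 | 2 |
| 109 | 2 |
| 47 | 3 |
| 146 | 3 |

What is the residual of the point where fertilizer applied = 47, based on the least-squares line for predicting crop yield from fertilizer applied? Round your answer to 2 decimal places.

n = 4, Σx = 469, Σy = 10, Σxy = 1131, Σx² = 63295
Sxx = Σx² − (Σx)²/n = 63295 − 54990.25 = 8304.75
Sxy = Σxy − (Σx)(Σy)/n = 1131 − 1172.5 = -41.5
b = Sxy/Sxx = -41.5/8304.75 = -0.004997
a = ȳ − b·x̄ = 2.5 − (-0.004997)·117.25 = 3.085915
ŷ(47) = 3.085915 + (-0.004997)·47 = 2.851049
residual = y − ŷ = 3 − 2.851049 = 0.148951

0.15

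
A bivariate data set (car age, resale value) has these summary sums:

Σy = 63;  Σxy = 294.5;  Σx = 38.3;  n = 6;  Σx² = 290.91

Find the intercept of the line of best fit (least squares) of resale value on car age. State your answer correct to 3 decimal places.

Sxx = Σx² − (Σx)²/n = 290.91 − 244.481667 = 46.428333
Sxy = Σxy − (Σx)(Σy)/n = 294.5 − 402.15 = -107.65
b = Sxy/Sxx = -107.65/46.428333 = -2.318627
a = ȳ − b·x̄ = 10.5 − (-2.318627)·6.383333 = 25.300571

25.301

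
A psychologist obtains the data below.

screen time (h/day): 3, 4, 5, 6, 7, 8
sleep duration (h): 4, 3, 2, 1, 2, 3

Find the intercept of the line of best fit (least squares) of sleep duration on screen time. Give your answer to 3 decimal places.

n = 6, Σx = 33, Σy = 15, Σxy = 78, Σx² = 199
Sxx = Σx² − (Σx)²/n = 199 − 181.5 = 17.5
Sxy = Σxy − (Σx)(Σy)/n = 78 − 82.5 = -4.5
b = Sxy/Sxx = -4.5/17.5 = -0.257143
a = ȳ − b·x̄ = 2.5 − (-0.257143)·5.5 = 3.914286

3.914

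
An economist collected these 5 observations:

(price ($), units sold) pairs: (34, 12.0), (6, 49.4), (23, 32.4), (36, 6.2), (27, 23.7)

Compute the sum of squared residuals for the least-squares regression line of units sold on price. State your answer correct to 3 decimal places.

n = 5, Σx = 126, Σy = 123.7, Σxy = 2312.7, Σx² = 3746, Σy² = 4234.25
Sxx = Σx² − (Σx)²/n = 3746 − 3175.2 = 570.8
Sxy = Σxy − (Σx)(Σy)/n = 2312.7 − 3117.24 = -804.54
Syy = Σy² − (Σy)²/n = 4234.25 − 3060.338 = 1173.912
b = Sxy/Sxx = -804.54/570.8 = -1.409495
SSE = Syy − b·Sxy = 1173.912 − (-1.409495)·(-804.54) = 39.916535

39.917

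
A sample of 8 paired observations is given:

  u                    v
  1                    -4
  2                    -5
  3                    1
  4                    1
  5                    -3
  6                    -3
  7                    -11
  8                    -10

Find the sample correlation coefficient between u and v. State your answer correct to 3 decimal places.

n = 8, Σx = 36, Σy = -34, Σxy = -197, Σx² = 204, Σy² = 282
Sxx = Σx² − (Σx)²/n = 204 − 162 = 42
Sxy = Σxy − (Σx)(Σy)/n = -197 − (-153) = -44
Syy = Σy² − (Σy)²/n = 282 − 144.5 = 137.5
r = Sxy/√(Sxx·Syy) = -44/√(5775) = -44/75.993421 = -0.578997

-0.579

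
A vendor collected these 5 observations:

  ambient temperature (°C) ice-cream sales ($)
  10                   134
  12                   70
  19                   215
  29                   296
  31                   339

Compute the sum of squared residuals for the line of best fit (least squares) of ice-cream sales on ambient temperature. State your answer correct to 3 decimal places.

n = 5, Σx = 101, Σy = 1054, Σxy = 25358, Σx² = 2407, Σy² = 271618
Sxx = Σx² − (Σx)²/n = 2407 − 2040.2 = 366.8
Sxy = Σxy − (Σx)(Σy)/n = 25358 − 21290.8 = 4067.2
Syy = Σy² − (Σy)²/n = 271618 − 222183.2 = 49434.8
b = Sxy/Sxx = 4067.2/366.8 = 11.088332
SSE = Syy − b·Sxy = 49434.8 − 11.088332·4067.2 = 4336.338059

4336.338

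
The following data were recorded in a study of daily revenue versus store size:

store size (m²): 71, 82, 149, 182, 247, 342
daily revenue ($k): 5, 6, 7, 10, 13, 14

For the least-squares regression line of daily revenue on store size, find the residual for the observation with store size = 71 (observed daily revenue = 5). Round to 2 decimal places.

n = 6, Σx = 1073, Σy = 55, Σxy = 11709, Σx² = 245063
Sxx = Σx² − (Σx)²/n = 245063 − 191888.166667 = 53174.833333
Sxy = Σxy − (Σx)(Σy)/n = 11709 − 9835.833333 = 1873.166667
b = Sxy/Sxx = 1873.166667/53174.833333 = 0.035227
a = ȳ − b·x̄ = 9.166667 − 0.035227·178.833333 = 2.866983
ŷ(71) = 2.866983 + 0.035227·71 = 5.368069
residual = y − ŷ = 5 − 5.368069 = -0.368069

-0.37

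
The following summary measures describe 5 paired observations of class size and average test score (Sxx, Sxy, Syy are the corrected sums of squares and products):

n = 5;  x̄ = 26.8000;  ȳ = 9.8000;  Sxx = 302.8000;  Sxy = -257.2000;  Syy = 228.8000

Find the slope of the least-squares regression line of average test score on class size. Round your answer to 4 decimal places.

b = Sxy/Sxx = -257.2/302.8 = -0.849406

-0.8494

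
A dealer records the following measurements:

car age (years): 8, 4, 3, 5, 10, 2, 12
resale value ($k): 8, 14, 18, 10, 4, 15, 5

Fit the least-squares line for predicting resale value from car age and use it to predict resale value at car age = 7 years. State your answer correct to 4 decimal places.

n = 7, Σx = 44, Σy = 74, Σxy = 354, Σx² = 362
Sxx = Σx² − (Σx)²/n = 362 − 276.571429 = 85.428571
Sxy = Σxy − (Σx)(Σy)/n = 354 − 465.142857 = -111.142857
b = Sxy/Sxx = -111.142857/85.428571 = -1.301003
a = ȳ − b·x̄ = 10.571429 − (-1.301003)·6.285714 = 18.749164
ŷ(7) = a + b·7 = 18.749164 + (-1.301003)·7 = 9.642140

9.6421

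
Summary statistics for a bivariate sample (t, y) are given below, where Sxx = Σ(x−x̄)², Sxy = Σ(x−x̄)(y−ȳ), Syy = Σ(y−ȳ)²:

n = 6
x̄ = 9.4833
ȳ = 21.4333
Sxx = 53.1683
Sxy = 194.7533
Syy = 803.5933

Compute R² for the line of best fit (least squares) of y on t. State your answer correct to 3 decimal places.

0.888

R² = Sxy²/(Sxx·Syy) = (194.7533)²/(53.1683·803.5933) = 0.887729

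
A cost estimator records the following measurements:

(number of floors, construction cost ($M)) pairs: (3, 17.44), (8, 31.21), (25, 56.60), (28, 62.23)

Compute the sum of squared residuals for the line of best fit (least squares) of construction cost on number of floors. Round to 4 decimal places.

n = 4, Σx = 64, Σy = 167.48, Σxy = 3459.44, Σx² = 1482, Σy² = 8354.3506
Sxx = Σx² − (Σx)²/n = 1482 − 1024 = 458
Sxy = Σxy − (Σx)(Σy)/n = 3459.44 − 2679.68 = 779.76
Syy = Σy² − (Σy)²/n = 8354.3506 − 7012.3876 = 1341.963
b = Sxy/Sxx = 779.76/458 = 1.702533
SSE = Syy − b·Sxy = 1341.963 − 1.702533·779.76 = 14.396062

14.3961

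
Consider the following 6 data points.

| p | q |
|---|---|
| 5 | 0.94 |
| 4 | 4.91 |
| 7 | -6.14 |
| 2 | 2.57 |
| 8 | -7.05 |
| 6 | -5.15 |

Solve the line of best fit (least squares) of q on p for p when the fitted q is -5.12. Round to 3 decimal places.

7.022

n = 6, Σx = 32, Σy = -9.92, Σxy = -100.8, Σx² = 194
Sxx = Σx² − (Σx)²/n = 194 − 170.666667 = 23.333333
Sxy = Σxy − (Σx)(Σy)/n = -100.8 − (-52.906667) = -47.893333
b = Sxy/Sxx = -47.893333/23.333333 = -2.052571
a = ȳ − b·x̄ = -1.653333 − (-2.052571)·5.333333 = 9.293714
Set a + b·x = -5.12: x = (-5.12 − 9.293714) / (-2.052571) = 7.022272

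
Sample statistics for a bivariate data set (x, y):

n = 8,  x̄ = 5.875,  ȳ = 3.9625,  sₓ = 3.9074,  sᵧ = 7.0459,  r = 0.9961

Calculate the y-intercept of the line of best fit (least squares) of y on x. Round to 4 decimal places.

b = r · sᵧ/sₓ = 0.9961 · 7.0459/3.9074 = 1.796187
a = ȳ − b·x̄ = 3.9625 − 1.796187·5.875 = -6.590098

-6.5901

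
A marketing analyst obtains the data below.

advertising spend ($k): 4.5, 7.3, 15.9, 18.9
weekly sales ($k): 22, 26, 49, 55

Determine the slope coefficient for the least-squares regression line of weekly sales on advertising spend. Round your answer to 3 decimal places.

2.393

n = 4, Σx = 46.6, Σy = 152, Σxy = 2107.4, Σx² = 683.56
Sxx = Σx² − (Σx)²/n = 683.56 − 542.89 = 140.67
Sxy = Σxy − (Σx)(Σy)/n = 2107.4 − 1770.8 = 336.6
b = Sxy/Sxx = 336.6/140.67 = 2.392834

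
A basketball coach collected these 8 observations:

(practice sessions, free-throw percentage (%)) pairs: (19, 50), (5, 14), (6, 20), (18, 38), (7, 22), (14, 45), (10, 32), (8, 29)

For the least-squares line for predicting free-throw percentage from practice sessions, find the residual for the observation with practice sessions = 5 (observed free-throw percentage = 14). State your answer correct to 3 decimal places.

n = 8, Σx = 87, Σy = 250, Σxy = 3160, Σx² = 1155
Sxx = Σx² − (Σx)²/n = 1155 − 946.125 = 208.875
Sxy = Σxy − (Σx)(Σy)/n = 3160 − 2718.75 = 441.25
b = Sxy/Sxx = 441.25/208.875 = 2.112507
a = ȳ − b·x̄ = 31.25 − 2.112507·10.875 = 8.276481
ŷ(5) = 8.276481 + 2.112507·5 = 18.839019
residual = y − ŷ = 14 − 18.839019 = -4.839019

-4.839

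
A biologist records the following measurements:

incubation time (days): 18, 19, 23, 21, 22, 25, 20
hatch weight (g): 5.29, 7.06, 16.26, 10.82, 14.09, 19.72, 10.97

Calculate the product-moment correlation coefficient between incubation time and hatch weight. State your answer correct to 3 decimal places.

n = 7, Σx = 148, Σy = 84.21, Σxy = 1852.94, Σx² = 3164, Σy² = 1167.0351
Sxx = Σx² − (Σx)²/n = 3164 − 3129.142857 = 34.857143
Sxy = Σxy − (Σx)(Σy)/n = 1852.94 − 1780.44 = 72.5
Syy = Σy² − (Σy)²/n = 1167.0351 − 1013.0463 = 153.9888
r = Sxy/√(Sxx·Syy) = 72.5/√(5367.6096) = 72.5/73.263972 = 0.989572

0.990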